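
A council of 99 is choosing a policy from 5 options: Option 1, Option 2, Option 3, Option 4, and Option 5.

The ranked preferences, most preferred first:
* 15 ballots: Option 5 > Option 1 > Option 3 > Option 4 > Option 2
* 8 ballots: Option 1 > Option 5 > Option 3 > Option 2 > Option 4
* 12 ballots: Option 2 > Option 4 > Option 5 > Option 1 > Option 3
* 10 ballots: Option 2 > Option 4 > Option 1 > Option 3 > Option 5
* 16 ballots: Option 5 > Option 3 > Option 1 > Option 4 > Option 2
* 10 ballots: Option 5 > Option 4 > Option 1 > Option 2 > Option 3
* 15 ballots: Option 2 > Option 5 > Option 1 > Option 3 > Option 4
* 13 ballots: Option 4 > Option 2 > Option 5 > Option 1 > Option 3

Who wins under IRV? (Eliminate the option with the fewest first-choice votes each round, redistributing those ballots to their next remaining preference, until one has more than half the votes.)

Option 2

Round 1: Option 1 8, Option 2 37, Option 3 0, Option 4 13, Option 5 41. Option 3 eliminated.
Round 2: Option 1 8, Option 2 37, Option 4 13, Option 5 41. Option 1 eliminated.
Round 3: Option 2 37, Option 4 13, Option 5 49. Option 4 eliminated.
Round 4: Option 2 50, Option 5 49. Option 2 has a majority (≥50).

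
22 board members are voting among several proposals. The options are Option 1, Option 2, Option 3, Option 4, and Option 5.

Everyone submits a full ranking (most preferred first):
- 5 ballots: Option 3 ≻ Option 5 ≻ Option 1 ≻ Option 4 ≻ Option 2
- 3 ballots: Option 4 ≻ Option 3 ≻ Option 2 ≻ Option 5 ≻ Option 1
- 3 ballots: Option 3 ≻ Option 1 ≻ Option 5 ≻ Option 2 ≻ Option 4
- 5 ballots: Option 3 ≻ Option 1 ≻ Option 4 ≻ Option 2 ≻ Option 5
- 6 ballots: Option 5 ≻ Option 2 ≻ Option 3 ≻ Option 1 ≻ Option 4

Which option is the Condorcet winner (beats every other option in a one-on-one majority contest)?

Option 3

Option 3 vs Option 1: 22–0
Option 3 vs Option 2: 16–6
Option 3 vs Option 4: 19–3
Option 3 vs Option 5: 16–6
Option 3 beats every other option.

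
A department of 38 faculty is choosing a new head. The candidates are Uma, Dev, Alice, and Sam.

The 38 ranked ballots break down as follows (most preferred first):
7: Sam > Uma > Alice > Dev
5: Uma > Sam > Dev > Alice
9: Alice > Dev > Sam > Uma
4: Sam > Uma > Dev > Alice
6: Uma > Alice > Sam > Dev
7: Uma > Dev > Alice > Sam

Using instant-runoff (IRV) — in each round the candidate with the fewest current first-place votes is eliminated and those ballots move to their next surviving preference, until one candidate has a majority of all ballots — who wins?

Sam

Round 1: Uma 18, Dev 0, Alice 9, Sam 11. Dev eliminated.
Round 2: Uma 18, Alice 9, Sam 11. Alice eliminated.
Round 3: Uma 18, Sam 20. Sam has a majority (≥20).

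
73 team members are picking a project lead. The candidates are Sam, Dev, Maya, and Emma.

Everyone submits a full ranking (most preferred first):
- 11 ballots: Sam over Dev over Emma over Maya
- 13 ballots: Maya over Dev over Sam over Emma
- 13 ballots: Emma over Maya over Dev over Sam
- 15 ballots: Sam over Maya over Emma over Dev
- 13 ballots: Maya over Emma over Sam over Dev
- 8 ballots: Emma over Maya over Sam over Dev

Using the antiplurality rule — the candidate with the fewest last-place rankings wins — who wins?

Last-place votes: Sam 13, Dev 36, Maya 11, Emma 13.

Maya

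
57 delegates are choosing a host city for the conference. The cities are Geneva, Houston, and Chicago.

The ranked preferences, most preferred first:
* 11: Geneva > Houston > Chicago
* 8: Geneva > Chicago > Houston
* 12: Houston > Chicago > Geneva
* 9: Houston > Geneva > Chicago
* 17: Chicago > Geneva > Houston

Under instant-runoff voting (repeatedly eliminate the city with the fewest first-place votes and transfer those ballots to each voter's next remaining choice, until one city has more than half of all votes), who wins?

Geneva

Round 1: Geneva 19, Houston 21, Chicago 17. Chicago eliminated.
Round 2: Geneva 36, Houston 21. Geneva has a majority (≥29).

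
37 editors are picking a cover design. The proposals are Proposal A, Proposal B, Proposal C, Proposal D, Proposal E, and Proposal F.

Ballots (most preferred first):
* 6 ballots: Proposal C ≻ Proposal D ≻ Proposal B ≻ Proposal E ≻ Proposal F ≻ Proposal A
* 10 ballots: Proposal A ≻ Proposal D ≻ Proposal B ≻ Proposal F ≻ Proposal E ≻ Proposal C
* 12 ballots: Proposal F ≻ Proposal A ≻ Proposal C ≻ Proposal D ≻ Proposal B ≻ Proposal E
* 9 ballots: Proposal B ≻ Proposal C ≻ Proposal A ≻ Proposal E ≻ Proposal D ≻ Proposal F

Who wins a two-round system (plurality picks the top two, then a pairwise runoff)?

Proposal A

Round 1 first-place votes: Proposal A 10, Proposal B 9, Proposal C 6, Proposal D 0, Proposal E 0, Proposal F 12. Proposal F and Proposal A advance.
Runoff: Proposal F is ranked above Proposal A on 18 ballots, Proposal A above Proposal F on 19.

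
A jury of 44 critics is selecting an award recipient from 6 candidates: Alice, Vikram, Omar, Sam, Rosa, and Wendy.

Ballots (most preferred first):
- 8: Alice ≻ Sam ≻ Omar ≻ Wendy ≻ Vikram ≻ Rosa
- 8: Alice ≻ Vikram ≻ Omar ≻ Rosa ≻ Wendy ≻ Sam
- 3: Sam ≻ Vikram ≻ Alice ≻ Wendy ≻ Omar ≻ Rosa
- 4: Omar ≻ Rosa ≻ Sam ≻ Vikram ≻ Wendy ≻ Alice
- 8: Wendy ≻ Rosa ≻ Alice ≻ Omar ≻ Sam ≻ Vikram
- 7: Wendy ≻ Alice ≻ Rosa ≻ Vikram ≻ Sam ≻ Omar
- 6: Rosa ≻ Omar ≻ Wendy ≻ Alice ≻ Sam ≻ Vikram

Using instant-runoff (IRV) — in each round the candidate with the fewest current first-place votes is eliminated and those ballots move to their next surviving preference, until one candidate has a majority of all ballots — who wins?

Wendy

Round 1: Alice 16, Vikram 0, Omar 4, Sam 3, Rosa 6, Wendy 15. Vikram eliminated.
Round 2: Alice 16, Omar 4, Sam 3, Rosa 6, Wendy 15. Sam eliminated.
Round 3: Alice 19, Omar 4, Rosa 6, Wendy 15. Omar eliminated.
Round 4: Alice 19, Rosa 10, Wendy 15. Rosa eliminated.
Round 5: Alice 19, Wendy 25. Wendy has a majority (≥23).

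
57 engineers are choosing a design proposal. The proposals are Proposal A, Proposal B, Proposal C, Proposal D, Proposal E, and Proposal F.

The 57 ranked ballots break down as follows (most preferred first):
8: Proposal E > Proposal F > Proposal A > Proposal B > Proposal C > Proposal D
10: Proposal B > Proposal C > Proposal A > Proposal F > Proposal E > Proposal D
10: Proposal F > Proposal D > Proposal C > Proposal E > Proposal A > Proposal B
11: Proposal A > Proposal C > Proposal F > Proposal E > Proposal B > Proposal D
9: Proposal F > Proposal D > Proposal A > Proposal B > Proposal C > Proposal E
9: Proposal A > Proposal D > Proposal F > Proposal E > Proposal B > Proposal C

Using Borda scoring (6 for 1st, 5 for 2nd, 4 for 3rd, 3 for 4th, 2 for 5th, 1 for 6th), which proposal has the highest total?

Proposal F

Proposal A: 8×4 + 10×4 + 10×2 + 11×6 + 9×4 + 9×6 = 248
Proposal B: 8×3 + 10×6 + 10×1 + 11×2 + 9×3 + 9×2 = 161
Proposal C: 8×2 + 10×5 + 10×4 + 11×5 + 9×2 + 9×1 = 188
Proposal D: 8×1 + 10×1 + 10×5 + 11×1 + 9×5 + 9×5 = 169
Proposal E: 8×6 + 10×2 + 10×3 + 11×3 + 9×1 + 9×3 = 167
Proposal F: 8×5 + 10×3 + 10×6 + 11×4 + 9×6 + 9×4 = 264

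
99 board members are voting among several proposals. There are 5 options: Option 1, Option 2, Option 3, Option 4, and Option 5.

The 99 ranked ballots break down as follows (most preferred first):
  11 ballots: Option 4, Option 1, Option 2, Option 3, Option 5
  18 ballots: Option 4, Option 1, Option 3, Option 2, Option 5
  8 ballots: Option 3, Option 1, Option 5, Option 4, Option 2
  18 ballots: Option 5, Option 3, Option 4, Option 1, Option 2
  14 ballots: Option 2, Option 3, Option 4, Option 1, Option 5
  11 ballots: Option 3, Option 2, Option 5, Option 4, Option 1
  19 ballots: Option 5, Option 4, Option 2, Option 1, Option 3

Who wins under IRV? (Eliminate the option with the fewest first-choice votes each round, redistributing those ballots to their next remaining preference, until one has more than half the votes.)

Option 3

Round 1: Option 1 0, Option 2 14, Option 3 19, Option 4 29, Option 5 37. Option 1 eliminated.
Round 2: Option 2 14, Option 3 19, Option 4 29, Option 5 37. Option 2 eliminated.
Round 3: Option 3 33, Option 4 29, Option 5 37. Option 4 eliminated.
Round 4: Option 3 62, Option 5 37. Option 3 has a majority (≥50).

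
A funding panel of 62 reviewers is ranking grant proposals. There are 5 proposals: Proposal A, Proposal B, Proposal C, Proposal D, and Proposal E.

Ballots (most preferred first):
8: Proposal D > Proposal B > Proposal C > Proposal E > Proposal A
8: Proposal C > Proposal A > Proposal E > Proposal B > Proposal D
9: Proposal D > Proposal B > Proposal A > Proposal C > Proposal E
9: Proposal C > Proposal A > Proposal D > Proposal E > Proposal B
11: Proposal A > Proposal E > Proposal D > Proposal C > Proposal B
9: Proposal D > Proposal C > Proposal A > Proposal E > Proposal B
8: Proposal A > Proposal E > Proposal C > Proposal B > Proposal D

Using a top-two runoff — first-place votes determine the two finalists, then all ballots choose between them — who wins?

Round 1 first-place votes: Proposal A 19, Proposal B 0, Proposal C 17, Proposal D 26, Proposal E 0. Proposal D and Proposal A advance.
Runoff: Proposal D is ranked above Proposal A on 26 ballots, Proposal A above Proposal D on 36.

Proposal A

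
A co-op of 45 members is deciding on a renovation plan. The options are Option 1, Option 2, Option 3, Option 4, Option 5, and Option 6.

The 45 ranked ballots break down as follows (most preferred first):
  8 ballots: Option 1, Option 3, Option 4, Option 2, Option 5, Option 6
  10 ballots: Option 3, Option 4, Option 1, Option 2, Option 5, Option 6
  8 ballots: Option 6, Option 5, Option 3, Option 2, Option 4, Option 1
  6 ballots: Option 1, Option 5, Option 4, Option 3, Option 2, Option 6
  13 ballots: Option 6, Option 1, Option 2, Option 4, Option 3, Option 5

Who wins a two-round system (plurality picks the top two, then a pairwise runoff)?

Option 1

Round 1 first-place votes: Option 1 14, Option 2 0, Option 3 10, Option 4 0, Option 5 0, Option 6 21. Option 6 and Option 1 advance.
Runoff: Option 6 is ranked above Option 1 on 21 ballots, Option 1 above Option 6 on 24.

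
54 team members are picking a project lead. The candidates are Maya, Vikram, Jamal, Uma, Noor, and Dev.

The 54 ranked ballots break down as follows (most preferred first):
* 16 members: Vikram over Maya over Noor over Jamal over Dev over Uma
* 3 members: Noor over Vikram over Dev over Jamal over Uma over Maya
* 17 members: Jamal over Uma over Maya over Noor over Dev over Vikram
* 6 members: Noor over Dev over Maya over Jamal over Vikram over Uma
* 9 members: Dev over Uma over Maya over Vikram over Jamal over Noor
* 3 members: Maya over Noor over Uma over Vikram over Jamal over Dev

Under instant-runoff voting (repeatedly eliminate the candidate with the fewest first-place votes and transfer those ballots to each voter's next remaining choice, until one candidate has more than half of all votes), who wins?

Round 1: Maya 3, Vikram 16, Jamal 17, Uma 0, Noor 9, Dev 9. Uma eliminated.
Round 2: Maya 3, Vikram 16, Jamal 17, Noor 9, Dev 9. Maya eliminated.
Round 3: Vikram 16, Jamal 17, Noor 12, Dev 9. Dev eliminated.
Round 4: Vikram 25, Jamal 17, Noor 12. Noor eliminated.
Round 5: Vikram 31, Jamal 23. Vikram has a majority (≥28).

Vikram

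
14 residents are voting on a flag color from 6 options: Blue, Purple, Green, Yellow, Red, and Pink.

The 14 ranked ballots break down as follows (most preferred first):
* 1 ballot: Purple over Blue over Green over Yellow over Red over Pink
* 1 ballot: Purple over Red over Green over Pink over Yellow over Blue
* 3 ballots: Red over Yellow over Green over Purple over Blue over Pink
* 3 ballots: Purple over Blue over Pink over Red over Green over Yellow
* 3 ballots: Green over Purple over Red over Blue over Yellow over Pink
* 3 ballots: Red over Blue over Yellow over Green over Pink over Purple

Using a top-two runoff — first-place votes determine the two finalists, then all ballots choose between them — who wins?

Purple

Round 1 first-place votes: Blue 0, Purple 5, Green 3, Yellow 0, Red 6, Pink 0. Red and Purple advance.
Runoff: Red is ranked above Purple on 6 ballots, Purple above Red on 8.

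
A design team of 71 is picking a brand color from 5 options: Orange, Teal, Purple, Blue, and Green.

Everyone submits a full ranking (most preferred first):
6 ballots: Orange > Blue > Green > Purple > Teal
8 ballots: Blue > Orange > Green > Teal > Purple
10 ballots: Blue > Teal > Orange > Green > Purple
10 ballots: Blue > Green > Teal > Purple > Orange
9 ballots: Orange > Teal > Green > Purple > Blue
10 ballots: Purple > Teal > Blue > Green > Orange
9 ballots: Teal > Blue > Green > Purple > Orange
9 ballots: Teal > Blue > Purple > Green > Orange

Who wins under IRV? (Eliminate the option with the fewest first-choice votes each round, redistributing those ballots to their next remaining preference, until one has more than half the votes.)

Round 1: Orange 15, Teal 18, Purple 10, Blue 28, Green 0. Green eliminated.
Round 2: Orange 15, Teal 18, Purple 10, Blue 28. Purple eliminated.
Round 3: Orange 15, Teal 28, Blue 28. Orange eliminated.
Round 4: Teal 37, Blue 34. Teal has a majority (≥36).

Teal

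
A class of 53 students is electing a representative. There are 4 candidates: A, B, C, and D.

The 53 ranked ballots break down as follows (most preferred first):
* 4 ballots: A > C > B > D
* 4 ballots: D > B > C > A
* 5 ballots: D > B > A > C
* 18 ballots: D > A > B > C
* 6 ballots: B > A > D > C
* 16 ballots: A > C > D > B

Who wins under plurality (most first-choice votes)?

First-place votes: A 20, B 6, C 0, D 27.

D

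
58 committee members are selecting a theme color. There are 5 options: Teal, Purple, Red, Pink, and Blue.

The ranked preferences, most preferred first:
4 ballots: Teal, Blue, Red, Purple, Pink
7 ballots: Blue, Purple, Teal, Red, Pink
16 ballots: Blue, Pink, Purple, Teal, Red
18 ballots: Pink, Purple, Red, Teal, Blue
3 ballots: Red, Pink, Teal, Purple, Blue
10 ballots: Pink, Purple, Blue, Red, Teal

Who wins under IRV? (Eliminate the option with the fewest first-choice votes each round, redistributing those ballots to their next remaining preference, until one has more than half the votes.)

Round 1: Teal 4, Purple 0, Red 3, Pink 28, Blue 23. Purple eliminated.
Round 2: Teal 4, Red 3, Pink 28, Blue 23. Red eliminated.
Round 3: Teal 4, Pink 31, Blue 23. Pink has a majority (≥30).

Pink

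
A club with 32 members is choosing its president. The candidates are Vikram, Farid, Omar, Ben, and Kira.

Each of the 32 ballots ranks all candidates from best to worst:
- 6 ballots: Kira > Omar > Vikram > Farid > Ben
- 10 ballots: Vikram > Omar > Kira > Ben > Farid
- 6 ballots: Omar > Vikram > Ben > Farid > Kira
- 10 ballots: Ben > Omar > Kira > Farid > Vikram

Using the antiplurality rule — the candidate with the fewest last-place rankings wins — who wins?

Last-place votes: Vikram 10, Farid 10, Omar 0, Ben 6, Kira 6.

Omar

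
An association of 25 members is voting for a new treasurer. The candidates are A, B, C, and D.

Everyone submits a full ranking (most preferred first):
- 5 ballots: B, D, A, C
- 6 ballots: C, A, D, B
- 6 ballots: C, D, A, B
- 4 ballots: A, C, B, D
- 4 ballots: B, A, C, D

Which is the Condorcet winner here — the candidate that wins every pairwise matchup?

A

A vs B: 16–9
A vs C: 13–12
A vs D: 14–11
A beats every other candidate.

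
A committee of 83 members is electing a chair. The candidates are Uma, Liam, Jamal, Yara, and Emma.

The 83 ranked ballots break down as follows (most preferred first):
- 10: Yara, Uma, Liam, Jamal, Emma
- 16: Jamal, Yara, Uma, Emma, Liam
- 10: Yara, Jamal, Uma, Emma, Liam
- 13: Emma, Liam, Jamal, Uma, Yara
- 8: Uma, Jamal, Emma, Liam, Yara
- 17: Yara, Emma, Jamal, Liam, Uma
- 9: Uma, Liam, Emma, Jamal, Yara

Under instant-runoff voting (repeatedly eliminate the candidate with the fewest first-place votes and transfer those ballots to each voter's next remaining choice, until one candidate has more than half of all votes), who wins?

Round 1: Uma 17, Liam 0, Jamal 16, Yara 37, Emma 13. Liam eliminated.
Round 2: Uma 17, Jamal 16, Yara 37, Emma 13. Emma eliminated.
Round 3: Uma 17, Jamal 29, Yara 37. Uma eliminated.
Round 4: Jamal 46, Yara 37. Jamal has a majority (≥42).

Jamal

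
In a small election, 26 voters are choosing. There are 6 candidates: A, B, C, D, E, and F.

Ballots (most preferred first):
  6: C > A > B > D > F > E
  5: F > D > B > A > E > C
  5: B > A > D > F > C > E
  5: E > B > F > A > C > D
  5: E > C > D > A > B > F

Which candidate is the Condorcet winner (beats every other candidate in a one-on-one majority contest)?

B

B vs A: 15–11
B vs C: 15–11
B vs D: 16–10
B vs E: 16–10
B vs F: 21–5
B beats every other candidate.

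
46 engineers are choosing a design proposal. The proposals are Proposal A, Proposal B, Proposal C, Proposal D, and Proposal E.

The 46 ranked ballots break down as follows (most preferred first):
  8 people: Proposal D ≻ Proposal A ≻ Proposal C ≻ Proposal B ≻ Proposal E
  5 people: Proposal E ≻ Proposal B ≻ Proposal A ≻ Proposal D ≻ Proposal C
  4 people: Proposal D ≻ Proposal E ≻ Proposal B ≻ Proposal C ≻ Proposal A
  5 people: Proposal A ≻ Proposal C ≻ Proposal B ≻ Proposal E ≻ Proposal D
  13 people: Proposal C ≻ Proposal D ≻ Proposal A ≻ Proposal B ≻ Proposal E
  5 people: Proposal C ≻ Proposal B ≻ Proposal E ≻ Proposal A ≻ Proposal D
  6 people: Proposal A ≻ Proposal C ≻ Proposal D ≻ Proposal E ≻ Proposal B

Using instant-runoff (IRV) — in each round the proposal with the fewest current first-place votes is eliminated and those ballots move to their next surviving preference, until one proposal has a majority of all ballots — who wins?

Proposal A

Round 1: Proposal A 11, Proposal B 0, Proposal C 18, Proposal D 12, Proposal E 5. Proposal B eliminated.
Round 2: Proposal A 11, Proposal C 18, Proposal D 12, Proposal E 5. Proposal E eliminated.
Round 3: Proposal A 16, Proposal C 18, Proposal D 12. Proposal D eliminated.
Round 4: Proposal A 24, Proposal C 22. Proposal A has a majority (≥24).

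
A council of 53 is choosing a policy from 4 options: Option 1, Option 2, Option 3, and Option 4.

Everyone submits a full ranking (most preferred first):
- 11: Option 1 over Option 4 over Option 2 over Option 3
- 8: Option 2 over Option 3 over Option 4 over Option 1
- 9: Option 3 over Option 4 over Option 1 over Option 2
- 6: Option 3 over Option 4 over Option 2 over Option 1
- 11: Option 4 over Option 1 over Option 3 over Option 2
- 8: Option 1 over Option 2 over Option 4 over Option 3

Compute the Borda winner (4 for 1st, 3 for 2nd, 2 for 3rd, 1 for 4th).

Option 1: 11×4 + 8×1 + 9×2 + 6×1 + 11×3 + 8×4 = 141
Option 2: 11×2 + 8×4 + 9×1 + 6×2 + 11×1 + 8×3 = 110
Option 3: 11×1 + 8×3 + 9×4 + 6×4 + 11×2 + 8×1 = 125
Option 4: 11×3 + 8×2 + 9×3 + 6×3 + 11×4 + 8×2 = 154

Option 4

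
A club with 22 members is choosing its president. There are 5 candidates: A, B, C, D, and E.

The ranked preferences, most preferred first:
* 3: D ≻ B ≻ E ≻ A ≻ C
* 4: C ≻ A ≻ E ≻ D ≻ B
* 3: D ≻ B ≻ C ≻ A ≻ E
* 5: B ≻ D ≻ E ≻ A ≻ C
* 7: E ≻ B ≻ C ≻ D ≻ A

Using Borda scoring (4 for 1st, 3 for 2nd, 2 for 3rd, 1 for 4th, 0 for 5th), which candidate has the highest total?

A: 3×1 + 4×3 + 3×1 + 5×1 + 7×0 = 23
B: 3×3 + 4×0 + 3×3 + 5×4 + 7×3 = 59
C: 3×0 + 4×4 + 3×2 + 5×0 + 7×2 = 36
D: 3×4 + 4×1 + 3×4 + 5×3 + 7×1 = 50
E: 3×2 + 4×2 + 3×0 + 5×2 + 7×4 = 52

B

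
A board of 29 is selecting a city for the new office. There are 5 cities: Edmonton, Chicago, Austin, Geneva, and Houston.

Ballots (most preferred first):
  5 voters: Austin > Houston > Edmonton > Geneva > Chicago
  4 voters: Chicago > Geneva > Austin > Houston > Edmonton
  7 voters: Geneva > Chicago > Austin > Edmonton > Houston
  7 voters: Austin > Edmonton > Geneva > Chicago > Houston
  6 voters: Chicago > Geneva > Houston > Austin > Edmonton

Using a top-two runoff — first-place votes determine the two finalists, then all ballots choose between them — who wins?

Round 1 first-place votes: Edmonton 0, Chicago 10, Austin 12, Geneva 7, Houston 0. Austin and Chicago advance.
Runoff: Austin is ranked above Chicago on 12 ballots, Chicago above Austin on 17.

Chicago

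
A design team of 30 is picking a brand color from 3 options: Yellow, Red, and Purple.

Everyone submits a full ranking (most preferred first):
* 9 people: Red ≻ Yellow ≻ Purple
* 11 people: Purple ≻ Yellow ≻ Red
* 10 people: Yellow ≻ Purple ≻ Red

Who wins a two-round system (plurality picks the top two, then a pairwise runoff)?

Yellow

Round 1 first-place votes: Yellow 10, Red 9, Purple 11. Purple and Yellow advance.
Runoff: Purple is ranked above Yellow on 11 ballots, Yellow above Purple on 19.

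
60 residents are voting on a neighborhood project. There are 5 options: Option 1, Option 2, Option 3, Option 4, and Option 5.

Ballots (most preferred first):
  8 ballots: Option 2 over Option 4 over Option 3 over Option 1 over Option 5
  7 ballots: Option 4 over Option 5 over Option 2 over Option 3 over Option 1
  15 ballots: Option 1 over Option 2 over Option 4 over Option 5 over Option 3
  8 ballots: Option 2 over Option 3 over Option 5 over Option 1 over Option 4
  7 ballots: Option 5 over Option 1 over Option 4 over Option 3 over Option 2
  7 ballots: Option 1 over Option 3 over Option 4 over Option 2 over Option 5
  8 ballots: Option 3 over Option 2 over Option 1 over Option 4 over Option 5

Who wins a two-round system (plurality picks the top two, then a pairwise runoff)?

Option 2

Round 1 first-place votes: Option 1 22, Option 2 16, Option 3 8, Option 4 7, Option 5 7. Option 1 and Option 2 advance.
Runoff: Option 1 is ranked above Option 2 on 29 ballots, Option 2 above Option 1 on 31.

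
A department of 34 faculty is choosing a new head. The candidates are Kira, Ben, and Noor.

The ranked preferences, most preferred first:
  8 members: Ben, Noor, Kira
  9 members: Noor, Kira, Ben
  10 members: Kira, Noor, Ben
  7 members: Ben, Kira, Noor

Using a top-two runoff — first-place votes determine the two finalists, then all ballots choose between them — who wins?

Kira

Round 1 first-place votes: Kira 10, Ben 15, Noor 9. Ben and Kira advance.
Runoff: Ben is ranked above Kira on 15 ballots, Kira above Ben on 19.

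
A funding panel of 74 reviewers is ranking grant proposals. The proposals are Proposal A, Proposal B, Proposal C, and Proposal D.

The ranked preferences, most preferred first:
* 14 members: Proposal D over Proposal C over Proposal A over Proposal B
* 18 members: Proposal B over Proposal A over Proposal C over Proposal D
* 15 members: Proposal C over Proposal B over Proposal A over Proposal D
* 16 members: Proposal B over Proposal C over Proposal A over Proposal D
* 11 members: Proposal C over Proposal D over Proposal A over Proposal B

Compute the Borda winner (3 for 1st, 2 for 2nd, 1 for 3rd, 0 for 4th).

Proposal C

Proposal A: 14×1 + 18×2 + 15×1 + 16×1 + 11×1 = 92
Proposal B: 14×0 + 18×3 + 15×2 + 16×3 + 11×0 = 132
Proposal C: 14×2 + 18×1 + 15×3 + 16×2 + 11×3 = 156
Proposal D: 14×3 + 18×0 + 15×0 + 16×0 + 11×2 = 64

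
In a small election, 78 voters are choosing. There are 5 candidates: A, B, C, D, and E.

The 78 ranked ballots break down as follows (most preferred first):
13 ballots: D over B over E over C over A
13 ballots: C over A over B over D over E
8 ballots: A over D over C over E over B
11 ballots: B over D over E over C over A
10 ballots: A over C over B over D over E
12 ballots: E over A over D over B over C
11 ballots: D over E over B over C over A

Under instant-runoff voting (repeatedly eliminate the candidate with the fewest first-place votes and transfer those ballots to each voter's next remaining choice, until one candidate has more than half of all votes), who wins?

Round 1: A 18, B 11, C 13, D 24, E 12. B eliminated.
Round 2: A 18, C 13, D 35, E 12. E eliminated.
Round 3: A 30, C 13, D 35. C eliminated.
Round 4: A 43, D 35. A has a majority (≥40).

A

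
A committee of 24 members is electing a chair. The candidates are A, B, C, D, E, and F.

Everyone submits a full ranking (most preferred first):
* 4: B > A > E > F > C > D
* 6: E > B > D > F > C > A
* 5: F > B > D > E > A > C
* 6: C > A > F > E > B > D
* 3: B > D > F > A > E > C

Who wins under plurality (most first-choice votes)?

B

First-place votes: A 0, B 7, C 6, D 0, E 6, F 5.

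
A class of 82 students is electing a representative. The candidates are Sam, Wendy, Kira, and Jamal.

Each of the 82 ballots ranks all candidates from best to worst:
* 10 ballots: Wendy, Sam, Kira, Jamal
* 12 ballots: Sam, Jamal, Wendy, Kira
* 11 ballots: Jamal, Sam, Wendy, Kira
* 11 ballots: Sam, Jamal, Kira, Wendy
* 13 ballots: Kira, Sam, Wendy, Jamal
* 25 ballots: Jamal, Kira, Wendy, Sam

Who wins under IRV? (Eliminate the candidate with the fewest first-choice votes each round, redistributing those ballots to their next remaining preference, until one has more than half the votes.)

Round 1: Sam 23, Wendy 10, Kira 13, Jamal 36. Wendy eliminated.
Round 2: Sam 33, Kira 13, Jamal 36. Kira eliminated.
Round 3: Sam 46, Jamal 36. Sam has a majority (≥42).

Sam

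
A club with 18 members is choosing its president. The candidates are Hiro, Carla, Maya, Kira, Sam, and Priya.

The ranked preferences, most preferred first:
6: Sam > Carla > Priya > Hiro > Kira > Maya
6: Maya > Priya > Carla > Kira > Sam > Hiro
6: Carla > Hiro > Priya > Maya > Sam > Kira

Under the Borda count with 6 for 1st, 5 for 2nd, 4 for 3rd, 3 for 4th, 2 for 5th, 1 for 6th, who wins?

Carla

Hiro: 6×3 + 6×1 + 6×5 = 54
Carla: 6×5 + 6×4 + 6×6 = 90
Maya: 6×1 + 6×6 + 6×3 = 60
Kira: 6×2 + 6×3 + 6×1 = 36
Sam: 6×6 + 6×2 + 6×2 = 60
Priya: 6×4 + 6×5 + 6×4 = 78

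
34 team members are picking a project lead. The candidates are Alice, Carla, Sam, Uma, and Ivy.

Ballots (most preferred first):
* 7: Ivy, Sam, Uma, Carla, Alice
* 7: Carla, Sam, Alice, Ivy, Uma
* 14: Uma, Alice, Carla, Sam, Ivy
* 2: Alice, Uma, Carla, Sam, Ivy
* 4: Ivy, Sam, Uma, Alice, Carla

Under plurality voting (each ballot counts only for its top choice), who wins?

First-place votes: Alice 2, Carla 7, Sam 0, Uma 14, Ivy 11.

Uma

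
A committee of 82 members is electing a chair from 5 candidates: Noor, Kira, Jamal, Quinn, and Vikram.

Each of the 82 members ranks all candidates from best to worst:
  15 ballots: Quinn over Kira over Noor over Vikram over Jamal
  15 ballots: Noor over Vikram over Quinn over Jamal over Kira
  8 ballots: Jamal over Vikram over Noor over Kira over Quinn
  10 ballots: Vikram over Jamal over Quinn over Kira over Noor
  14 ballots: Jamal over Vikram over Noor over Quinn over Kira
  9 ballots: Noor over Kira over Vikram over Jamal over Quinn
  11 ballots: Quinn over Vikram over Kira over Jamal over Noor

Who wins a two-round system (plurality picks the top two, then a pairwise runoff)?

Noor

Round 1 first-place votes: Noor 24, Kira 0, Jamal 22, Quinn 26, Vikram 10. Quinn and Noor advance.
Runoff: Quinn is ranked above Noor on 36 ballots, Noor above Quinn on 46.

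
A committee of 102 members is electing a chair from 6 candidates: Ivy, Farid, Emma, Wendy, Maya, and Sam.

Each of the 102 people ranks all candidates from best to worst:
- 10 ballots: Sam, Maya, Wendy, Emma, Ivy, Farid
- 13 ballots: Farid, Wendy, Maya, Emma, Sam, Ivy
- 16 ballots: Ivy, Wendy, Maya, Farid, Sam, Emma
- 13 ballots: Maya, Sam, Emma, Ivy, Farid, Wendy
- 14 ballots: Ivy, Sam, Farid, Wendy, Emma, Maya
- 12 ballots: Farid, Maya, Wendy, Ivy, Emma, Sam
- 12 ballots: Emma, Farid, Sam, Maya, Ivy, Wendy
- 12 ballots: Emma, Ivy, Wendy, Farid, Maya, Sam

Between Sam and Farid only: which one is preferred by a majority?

Sam is ranked above Farid on 37 ballots; Farid above Sam on 65.

Farid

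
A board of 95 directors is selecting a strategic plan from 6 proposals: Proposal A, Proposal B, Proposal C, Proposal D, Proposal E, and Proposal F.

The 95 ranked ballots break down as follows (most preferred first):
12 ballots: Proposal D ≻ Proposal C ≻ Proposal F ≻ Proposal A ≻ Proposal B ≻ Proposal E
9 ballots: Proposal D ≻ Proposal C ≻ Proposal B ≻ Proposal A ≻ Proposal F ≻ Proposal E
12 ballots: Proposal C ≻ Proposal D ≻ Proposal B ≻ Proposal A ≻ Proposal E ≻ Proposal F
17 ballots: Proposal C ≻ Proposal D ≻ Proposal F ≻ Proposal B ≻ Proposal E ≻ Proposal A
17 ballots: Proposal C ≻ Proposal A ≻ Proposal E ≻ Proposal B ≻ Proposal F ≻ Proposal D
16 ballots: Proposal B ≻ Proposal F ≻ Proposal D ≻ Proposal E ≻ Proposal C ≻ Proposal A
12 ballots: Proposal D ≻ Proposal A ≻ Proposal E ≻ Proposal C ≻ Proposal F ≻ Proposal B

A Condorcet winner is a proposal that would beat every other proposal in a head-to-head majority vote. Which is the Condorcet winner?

Proposal D

Proposal D vs Proposal A: 78–17
Proposal D vs Proposal B: 62–33
Proposal D vs Proposal C: 49–46
Proposal D vs Proposal E: 78–17
Proposal D vs Proposal F: 62–33
Proposal D beats every other proposal.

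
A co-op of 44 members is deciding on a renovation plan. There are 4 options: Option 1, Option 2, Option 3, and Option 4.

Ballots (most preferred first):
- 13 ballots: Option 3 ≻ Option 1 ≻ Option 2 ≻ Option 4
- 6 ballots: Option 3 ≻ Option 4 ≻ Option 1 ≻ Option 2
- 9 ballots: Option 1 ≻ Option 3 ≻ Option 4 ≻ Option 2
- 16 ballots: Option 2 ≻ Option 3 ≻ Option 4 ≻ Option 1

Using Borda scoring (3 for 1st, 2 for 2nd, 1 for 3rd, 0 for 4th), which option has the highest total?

Option 3

Option 1: 13×2 + 6×1 + 9×3 + 16×0 = 59
Option 2: 13×1 + 6×0 + 9×0 + 16×3 = 61
Option 3: 13×3 + 6×3 + 9×2 + 16×2 = 107
Option 4: 13×0 + 6×2 + 9×1 + 16×1 = 37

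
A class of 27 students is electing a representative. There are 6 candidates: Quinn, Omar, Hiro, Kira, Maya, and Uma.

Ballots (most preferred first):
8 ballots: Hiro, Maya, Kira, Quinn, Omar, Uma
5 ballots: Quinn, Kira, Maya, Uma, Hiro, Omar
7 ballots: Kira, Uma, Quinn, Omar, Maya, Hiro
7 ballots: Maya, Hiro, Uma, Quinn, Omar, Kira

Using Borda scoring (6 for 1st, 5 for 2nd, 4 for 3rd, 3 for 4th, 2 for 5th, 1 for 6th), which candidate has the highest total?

Quinn: 8×3 + 5×6 + 7×4 + 7×3 = 103
Omar: 8×2 + 5×1 + 7×3 + 7×2 = 56
Hiro: 8×6 + 5×2 + 7×1 + 7×5 = 100
Kira: 8×4 + 5×5 + 7×6 + 7×1 = 106
Maya: 8×5 + 5×4 + 7×2 + 7×6 = 116
Uma: 8×1 + 5×3 + 7×5 + 7×4 = 86

Maya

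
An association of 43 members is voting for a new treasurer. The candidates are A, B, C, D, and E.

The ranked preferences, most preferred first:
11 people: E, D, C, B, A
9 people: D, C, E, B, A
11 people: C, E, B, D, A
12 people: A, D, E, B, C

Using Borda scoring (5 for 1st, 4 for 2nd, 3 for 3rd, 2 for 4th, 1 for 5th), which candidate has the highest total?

E

A: 11×1 + 9×1 + 11×1 + 12×5 = 91
B: 11×2 + 9×2 + 11×3 + 12×2 = 97
C: 11×3 + 9×4 + 11×5 + 12×1 = 136
D: 11×4 + 9×5 + 11×2 + 12×4 = 159
E: 11×5 + 9×3 + 11×4 + 12×3 = 162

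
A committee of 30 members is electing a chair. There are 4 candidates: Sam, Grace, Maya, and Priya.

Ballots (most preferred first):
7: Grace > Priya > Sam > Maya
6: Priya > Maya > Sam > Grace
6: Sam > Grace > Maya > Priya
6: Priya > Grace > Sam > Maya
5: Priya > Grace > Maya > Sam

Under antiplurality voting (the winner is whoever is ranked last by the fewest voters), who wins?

Last-place votes: Sam 5, Grace 6, Maya 13, Priya 6.

Sam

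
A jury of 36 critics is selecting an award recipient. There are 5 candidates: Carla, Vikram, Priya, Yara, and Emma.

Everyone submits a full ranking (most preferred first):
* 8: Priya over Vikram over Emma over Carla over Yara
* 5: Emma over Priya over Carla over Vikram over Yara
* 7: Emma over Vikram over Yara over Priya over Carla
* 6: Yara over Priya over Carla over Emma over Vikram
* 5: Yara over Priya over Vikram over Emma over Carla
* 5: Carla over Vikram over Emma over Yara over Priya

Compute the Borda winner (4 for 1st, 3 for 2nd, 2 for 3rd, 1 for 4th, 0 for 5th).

Carla: 8×1 + 5×2 + 7×0 + 6×2 + 5×0 + 5×4 = 50
Vikram: 8×3 + 5×1 + 7×3 + 6×0 + 5×2 + 5×3 = 75
Priya: 8×4 + 5×3 + 7×1 + 6×3 + 5×3 + 5×0 = 87
Yara: 8×0 + 5×0 + 7×2 + 6×4 + 5×4 + 5×1 = 63
Emma: 8×2 + 5×4 + 7×4 + 6×1 + 5×1 + 5×2 = 85

Priya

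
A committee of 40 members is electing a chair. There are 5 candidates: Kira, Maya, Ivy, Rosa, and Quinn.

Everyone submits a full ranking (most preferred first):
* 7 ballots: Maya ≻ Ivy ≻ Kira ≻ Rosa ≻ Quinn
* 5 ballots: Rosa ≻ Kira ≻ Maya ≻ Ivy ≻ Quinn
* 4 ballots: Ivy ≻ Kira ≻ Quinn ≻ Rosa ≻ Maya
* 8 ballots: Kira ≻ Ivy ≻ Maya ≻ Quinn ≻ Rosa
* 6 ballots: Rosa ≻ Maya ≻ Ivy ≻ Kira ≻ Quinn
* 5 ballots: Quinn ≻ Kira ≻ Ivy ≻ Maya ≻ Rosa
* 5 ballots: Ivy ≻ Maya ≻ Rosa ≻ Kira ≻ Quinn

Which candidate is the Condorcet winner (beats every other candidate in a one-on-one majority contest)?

Ivy vs Kira: 22–18
Ivy vs Maya: 22–18
Ivy vs Rosa: 29–11
Ivy vs Quinn: 35–5
Ivy beats every other candidate.

Ivy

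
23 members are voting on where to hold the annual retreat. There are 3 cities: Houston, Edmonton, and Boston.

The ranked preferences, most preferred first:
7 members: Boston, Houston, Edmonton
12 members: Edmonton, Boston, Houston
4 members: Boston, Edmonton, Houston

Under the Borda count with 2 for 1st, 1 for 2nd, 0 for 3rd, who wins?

Houston: 7×1 + 12×0 + 4×0 = 7
Edmonton: 7×0 + 12×2 + 4×1 = 28
Boston: 7×2 + 12×1 + 4×2 = 34

Boston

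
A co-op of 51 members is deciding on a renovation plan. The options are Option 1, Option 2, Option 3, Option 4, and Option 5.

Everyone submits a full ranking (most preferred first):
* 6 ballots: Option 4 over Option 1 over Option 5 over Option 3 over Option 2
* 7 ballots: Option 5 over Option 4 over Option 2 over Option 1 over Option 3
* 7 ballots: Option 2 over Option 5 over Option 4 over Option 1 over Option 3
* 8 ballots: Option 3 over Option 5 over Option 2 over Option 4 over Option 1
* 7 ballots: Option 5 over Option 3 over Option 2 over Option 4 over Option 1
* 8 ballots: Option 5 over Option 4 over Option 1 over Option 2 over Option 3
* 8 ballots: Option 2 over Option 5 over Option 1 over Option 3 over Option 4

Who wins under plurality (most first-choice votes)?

First-place votes: Option 1 0, Option 2 15, Option 3 8, Option 4 6, Option 5 22.

Option 5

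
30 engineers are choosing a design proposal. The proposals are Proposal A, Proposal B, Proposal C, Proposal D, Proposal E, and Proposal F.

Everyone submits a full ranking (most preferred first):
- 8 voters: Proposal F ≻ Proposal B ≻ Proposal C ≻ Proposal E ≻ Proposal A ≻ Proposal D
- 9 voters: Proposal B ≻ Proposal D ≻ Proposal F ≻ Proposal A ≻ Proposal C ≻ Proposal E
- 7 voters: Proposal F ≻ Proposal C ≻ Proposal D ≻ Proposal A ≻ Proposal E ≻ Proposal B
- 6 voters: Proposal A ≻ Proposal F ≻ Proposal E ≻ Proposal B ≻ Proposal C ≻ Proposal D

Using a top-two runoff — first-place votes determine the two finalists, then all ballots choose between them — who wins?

Round 1 first-place votes: Proposal A 6, Proposal B 9, Proposal C 0, Proposal D 0, Proposal E 0, Proposal F 15. Proposal F and Proposal B advance.
Runoff: Proposal F is ranked above Proposal B on 21 ballots, Proposal B above Proposal F on 9.

Proposal F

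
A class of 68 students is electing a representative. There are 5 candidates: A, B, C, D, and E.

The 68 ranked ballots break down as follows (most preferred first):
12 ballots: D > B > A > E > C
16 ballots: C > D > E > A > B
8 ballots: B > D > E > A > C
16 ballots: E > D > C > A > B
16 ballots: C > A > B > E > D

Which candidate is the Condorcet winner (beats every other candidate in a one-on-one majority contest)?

D vs A: 52–16
D vs B: 44–24
D vs C: 36–32
D vs E: 36–32
D beats every other candidate.

D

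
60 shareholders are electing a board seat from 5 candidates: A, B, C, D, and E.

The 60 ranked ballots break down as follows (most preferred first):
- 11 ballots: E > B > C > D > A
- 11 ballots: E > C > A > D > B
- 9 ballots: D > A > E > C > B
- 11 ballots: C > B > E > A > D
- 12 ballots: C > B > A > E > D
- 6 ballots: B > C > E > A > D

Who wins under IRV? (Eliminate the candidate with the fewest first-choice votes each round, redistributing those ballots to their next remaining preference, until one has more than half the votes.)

E

Round 1: A 0, B 6, C 23, D 9, E 22. A eliminated.
Round 2: B 6, C 23, D 9, E 22. B eliminated.
Round 3: C 29, D 9, E 22. D eliminated.
Round 4: C 29, E 31. E has a majority (≥31).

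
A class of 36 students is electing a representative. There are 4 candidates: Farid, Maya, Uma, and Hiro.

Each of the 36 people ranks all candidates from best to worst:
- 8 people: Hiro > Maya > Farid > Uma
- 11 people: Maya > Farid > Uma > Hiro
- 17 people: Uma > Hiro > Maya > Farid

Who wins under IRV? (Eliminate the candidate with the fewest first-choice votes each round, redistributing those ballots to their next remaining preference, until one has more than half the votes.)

Round 1: Farid 0, Maya 11, Uma 17, Hiro 8. Farid eliminated.
Round 2: Maya 11, Uma 17, Hiro 8. Hiro eliminated.
Round 3: Maya 19, Uma 17. Maya has a majority (≥19).

Maya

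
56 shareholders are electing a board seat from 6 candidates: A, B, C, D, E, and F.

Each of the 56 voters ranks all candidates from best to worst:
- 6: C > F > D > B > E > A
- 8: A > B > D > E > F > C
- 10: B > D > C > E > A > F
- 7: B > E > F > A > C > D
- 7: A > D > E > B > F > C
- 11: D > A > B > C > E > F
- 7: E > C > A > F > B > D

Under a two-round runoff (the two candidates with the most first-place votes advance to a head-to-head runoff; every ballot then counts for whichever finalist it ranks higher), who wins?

A

Round 1 first-place votes: A 15, B 17, C 6, D 11, E 7, F 0. B and A advance.
Runoff: B is ranked above A on 23 ballots, A above B on 33.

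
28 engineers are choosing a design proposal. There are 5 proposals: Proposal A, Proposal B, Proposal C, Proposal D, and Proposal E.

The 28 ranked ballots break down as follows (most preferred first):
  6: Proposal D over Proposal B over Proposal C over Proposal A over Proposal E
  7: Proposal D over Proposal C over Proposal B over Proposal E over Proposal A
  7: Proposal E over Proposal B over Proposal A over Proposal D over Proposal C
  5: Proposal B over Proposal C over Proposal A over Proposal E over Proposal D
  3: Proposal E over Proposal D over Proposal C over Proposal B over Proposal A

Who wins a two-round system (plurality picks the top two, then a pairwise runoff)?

Proposal E

Round 1 first-place votes: Proposal A 0, Proposal B 5, Proposal C 0, Proposal D 13, Proposal E 10. Proposal D and Proposal E advance.
Runoff: Proposal D is ranked above Proposal E on 13 ballots, Proposal E above Proposal D on 15.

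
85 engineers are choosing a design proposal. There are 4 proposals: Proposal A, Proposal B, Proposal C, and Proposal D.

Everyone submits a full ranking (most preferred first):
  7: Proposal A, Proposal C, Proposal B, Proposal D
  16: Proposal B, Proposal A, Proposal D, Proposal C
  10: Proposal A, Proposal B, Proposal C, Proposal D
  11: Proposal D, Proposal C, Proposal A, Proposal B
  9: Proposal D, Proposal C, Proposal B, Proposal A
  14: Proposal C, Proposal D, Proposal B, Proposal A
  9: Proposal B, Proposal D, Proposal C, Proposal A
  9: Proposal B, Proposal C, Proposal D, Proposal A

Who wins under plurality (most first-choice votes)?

First-place votes: Proposal A 17, Proposal B 34, Proposal C 14, Proposal D 20.

Proposal B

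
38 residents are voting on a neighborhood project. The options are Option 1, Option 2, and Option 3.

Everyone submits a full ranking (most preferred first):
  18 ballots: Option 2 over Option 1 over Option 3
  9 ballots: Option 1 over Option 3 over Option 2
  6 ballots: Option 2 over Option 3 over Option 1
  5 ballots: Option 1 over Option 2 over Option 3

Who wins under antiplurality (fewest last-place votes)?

Option 1

Last-place votes: Option 1 6, Option 2 9, Option 3 23.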